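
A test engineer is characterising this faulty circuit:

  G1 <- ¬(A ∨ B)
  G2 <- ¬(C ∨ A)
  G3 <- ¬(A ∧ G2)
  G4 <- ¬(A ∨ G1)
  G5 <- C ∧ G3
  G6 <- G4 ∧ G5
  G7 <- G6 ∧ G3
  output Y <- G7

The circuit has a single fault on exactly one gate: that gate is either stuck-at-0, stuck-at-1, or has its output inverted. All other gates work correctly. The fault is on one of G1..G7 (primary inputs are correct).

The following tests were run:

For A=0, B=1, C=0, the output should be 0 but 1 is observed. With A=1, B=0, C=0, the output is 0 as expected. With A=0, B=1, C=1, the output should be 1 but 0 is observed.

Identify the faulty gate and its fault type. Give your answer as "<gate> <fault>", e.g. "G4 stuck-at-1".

Fault-free values for test 1 (A=0, B=1, C=0): G1=0, G2=1, G3=1, G4=1, G5=0, G6=0, G7=0, giving Y=0. Observed 1.
Test 1: faults giving observed 1 are {G5 stuck-at-1, G5 inverted output, G6 stuck-at-1, G6 inverted output, G7 stuck-at-1, G7 inverted output}.
Test 2 (A=1, B=0, C=0): fault-free G1=0, G2=0, G3=1, G4=0, G5=0, G6=0, G7=0 → 0; observed 0. Eliminates G6 stuck-at-1, G6 inverted output, G7 stuck-at-1, G7 inverted output.
Test 3 (A=0, B=1, C=1): fault-free G1=0, G2=0, G3=1, G4=1, G5=1, G6=1, G7=1 → 1; observed 0. Eliminates G5 stuck-at-1.
Only G5 inverted output is consistent with every test.

G5 inverted output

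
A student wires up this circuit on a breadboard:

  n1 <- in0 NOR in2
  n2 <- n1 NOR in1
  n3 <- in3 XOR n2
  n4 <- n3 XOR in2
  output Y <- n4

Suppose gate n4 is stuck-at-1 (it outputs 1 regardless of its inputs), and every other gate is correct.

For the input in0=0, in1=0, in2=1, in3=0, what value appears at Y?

Propagate with n4 forced: n1=0, n2=1, n3=1, n4=1 [stuck-at-1].
So Y = 1. (Without the fault it would be 0.)

1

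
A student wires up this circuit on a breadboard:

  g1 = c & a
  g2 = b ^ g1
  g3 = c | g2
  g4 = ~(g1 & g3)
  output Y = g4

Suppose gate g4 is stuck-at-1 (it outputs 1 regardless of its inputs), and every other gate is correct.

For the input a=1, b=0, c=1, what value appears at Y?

Propagate with g4 forced: g1=1, g2=1, g3=1, g4=1 [stuck-at-1].
So Y = 1. (Without the fault it would be 0.)

1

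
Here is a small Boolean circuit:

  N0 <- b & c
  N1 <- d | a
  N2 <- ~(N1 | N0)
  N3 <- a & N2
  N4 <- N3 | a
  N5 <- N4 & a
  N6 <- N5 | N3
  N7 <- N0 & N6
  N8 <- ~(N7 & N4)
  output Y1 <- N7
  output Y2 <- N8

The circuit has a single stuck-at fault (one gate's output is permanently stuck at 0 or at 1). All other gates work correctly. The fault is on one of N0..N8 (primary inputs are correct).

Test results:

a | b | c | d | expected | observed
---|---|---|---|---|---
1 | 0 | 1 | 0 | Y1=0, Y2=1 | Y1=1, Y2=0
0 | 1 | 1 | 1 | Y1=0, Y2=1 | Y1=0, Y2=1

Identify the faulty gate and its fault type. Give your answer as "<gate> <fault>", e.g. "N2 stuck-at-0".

N0 stuck-at-1

Fault-free values for test 1 (a=1, b=0, c=1, d=0): N0=0, N1=1, N2=0, N3=0, N4=1, N5=1, N6=1, N7=0, N8=1, giving Y1=0, Y2=1. Observed Y1=1, Y2=0.
Test 1: faults giving observed Y1=1, Y2=0 are {N0 stuck-at-1, N7 stuck-at-1}.
Test 2 (a=0, b=1, c=1, d=1): fault-free N0=1, N1=1, N2=0, N3=0, N4=0, N5=0, N6=0, N7=0, N8=1 → Y1=0, Y2=1; observed Y1=0, Y2=1. Eliminates N7 stuck-at-1.
Only N0 stuck-at-1 is consistent with every test.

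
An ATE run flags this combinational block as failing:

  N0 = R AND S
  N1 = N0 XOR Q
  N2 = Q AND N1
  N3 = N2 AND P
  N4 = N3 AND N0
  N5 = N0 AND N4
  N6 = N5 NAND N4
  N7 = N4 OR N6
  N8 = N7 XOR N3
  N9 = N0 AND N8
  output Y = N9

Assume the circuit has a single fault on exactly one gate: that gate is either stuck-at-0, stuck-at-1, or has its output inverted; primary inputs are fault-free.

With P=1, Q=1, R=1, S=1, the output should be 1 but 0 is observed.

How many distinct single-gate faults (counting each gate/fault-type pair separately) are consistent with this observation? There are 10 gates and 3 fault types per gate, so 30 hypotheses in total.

Fault-free: N0=1, N1=0, N2=0, N3=0, N4=0, N5=0, N6=1, N7=1, N8=1, N9=1 → 1. Observed 0.
  N0: stuck-at-0, inverted output ✓; others ✗
  N1: stuck-at-1, inverted output ✓; others ✗
  N2: stuck-at-1, inverted output ✓; others ✗
  N3: stuck-at-1, inverted output ✓; others ✗
  N4: none of the 3 fault types match ✗
  N5: none of the 3 fault types match ✗
  N6: stuck-at-0, inverted output ✓; others ✗
  N7: stuck-at-0, inverted output ✓; others ✗
  N8: stuck-at-0, inverted output ✓; others ✗
  N9: stuck-at-0, inverted output ✓; others ✗
Consistent faults: {N0 stuck-at-0, N0 inverted output, N1 stuck-at-1, N1 inverted output, N2 stuck-at-1, N2 inverted output, N3 stuck-at-1, N3 inverted output, N6 stuck-at-0, N6 inverted output, N7 stuck-at-0, N7 inverted output, N8 stuck-at-0, N8 inverted output, N9 stuck-at-0, N9 inverted output} — 16 in all.

16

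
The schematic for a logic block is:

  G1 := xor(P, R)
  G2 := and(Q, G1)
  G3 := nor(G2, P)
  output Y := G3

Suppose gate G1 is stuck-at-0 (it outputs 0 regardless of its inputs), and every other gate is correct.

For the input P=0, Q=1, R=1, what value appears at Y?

1

Propagate with G1 forced: G1=0 [stuck-at-0], G2=0, G3=1.
So Y = 1. (Without the fault it would be 0.)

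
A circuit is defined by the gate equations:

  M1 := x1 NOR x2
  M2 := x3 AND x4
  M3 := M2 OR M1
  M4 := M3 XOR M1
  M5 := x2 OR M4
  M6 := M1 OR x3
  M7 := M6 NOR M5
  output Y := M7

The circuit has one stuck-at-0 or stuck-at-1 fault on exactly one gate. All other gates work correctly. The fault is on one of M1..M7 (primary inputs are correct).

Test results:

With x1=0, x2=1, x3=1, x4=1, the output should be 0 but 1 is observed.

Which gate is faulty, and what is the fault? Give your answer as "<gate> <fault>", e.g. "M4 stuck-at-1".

M7 stuck-at-1

Fault-free values for test 1 (x1=0, x2=1, x3=1, x4=1): M1=0, M2=1, M3=1, M4=1, M5=1, M6=1, M7=0, giving Y=0. Observed 1.
Test 1: faults giving observed 1 are {M7 stuck-at-1}.
Only M7 stuck-at-1 is consistent with every test.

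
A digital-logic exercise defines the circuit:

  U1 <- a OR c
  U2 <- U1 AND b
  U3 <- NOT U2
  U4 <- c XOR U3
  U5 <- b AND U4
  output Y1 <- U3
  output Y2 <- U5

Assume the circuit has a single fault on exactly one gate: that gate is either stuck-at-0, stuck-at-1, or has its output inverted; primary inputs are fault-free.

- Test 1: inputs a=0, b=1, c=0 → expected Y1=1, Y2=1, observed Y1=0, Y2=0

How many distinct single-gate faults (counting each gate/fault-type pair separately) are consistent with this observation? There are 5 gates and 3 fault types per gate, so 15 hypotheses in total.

6

Fault-free: U1=0, U2=0, U3=1, U4=1, U5=1 → Y1=1, Y2=1. Observed Y1=0, Y2=0.
  U1: stuck-at-1, inverted output ✓; others ✗
  U2: stuck-at-1, inverted output ✓; others ✗
  U3: stuck-at-0, inverted output ✓; others ✗
  U4: none of the 3 fault types match ✗
  U5: none of the 3 fault types match ✗
Consistent faults: {U1 stuck-at-1, U1 inverted output, U2 stuck-at-1, U2 inverted output, U3 stuck-at-0, U3 inverted output} — 6 in all.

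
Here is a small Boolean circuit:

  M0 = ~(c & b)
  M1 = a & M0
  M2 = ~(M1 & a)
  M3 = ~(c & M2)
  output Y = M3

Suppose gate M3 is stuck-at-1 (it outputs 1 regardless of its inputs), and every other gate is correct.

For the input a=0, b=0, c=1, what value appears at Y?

1

Propagate with M3 forced: M0=1, M1=0, M2=1, M3=1 [stuck-at-1].
So Y = 1. (Without the fault it would be 0.)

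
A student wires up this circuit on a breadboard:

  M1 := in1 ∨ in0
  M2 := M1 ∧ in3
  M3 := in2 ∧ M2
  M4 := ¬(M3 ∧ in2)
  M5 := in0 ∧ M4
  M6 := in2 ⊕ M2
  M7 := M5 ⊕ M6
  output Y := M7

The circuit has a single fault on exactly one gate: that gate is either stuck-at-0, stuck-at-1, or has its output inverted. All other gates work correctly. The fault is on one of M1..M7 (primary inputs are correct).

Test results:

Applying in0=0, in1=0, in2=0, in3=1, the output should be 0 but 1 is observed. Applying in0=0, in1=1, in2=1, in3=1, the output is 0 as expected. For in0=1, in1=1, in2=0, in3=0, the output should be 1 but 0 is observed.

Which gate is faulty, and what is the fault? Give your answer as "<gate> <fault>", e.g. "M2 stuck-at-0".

Fault-free values for test 1 (in0=0, in1=0, in2=0, in3=1): M1=0, M2=0, M3=0, M4=1, M5=0, M6=0, M7=0, giving Y=0. Observed 1.
Test 1: faults giving observed 1 are {M1 stuck-at-1, M1 inverted output, M2 stuck-at-1, M2 inverted output, M5 stuck-at-1, M5 inverted output, M6 stuck-at-1, M6 inverted output, M7 stuck-at-1, M7 inverted output}.
Test 2 (in0=0, in1=1, in2=1, in3=1): fault-free M1=1, M2=1, M3=1, M4=0, M5=0, M6=0, M7=0 → 0; observed 0. Eliminates M1 inverted output, M2 inverted output, M5 stuck-at-1, M5 inverted output, M6 stuck-at-1, M6 inverted output, M7 stuck-at-1, M7 inverted output.
Test 3 (in0=1, in1=1, in2=0, in3=0): fault-free M1=1, M2=0, M3=0, M4=1, M5=1, M6=0, M7=1 → 1; observed 0. Eliminates M1 stuck-at-1.
Only M2 stuck-at-1 is consistent with every test.

M2 stuck-at-1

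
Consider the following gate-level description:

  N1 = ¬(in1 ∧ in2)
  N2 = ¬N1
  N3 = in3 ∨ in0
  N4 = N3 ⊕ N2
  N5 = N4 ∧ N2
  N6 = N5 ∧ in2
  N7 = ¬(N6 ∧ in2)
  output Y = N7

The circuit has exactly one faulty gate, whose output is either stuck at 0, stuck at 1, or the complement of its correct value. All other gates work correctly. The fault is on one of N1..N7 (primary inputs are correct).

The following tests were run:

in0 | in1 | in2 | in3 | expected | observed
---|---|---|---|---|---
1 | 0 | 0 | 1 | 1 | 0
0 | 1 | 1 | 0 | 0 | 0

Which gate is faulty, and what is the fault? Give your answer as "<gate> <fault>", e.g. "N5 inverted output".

N7 stuck-at-0

Fault-free values for test 1 (in0=1, in1=0, in2=0, in3=1): N1=1, N2=0, N3=1, N4=1, N5=0, N6=0, N7=1, giving Y=1. Observed 0.
Test 1: faults giving observed 0 are {N7 stuck-at-0, N7 inverted output}.
Test 2 (in0=0, in1=1, in2=1, in3=0): fault-free N1=0, N2=1, N3=0, N4=1, N5=1, N6=1, N7=0 → 0; observed 0. Eliminates N7 inverted output.
Only N7 stuck-at-0 is consistent with every test.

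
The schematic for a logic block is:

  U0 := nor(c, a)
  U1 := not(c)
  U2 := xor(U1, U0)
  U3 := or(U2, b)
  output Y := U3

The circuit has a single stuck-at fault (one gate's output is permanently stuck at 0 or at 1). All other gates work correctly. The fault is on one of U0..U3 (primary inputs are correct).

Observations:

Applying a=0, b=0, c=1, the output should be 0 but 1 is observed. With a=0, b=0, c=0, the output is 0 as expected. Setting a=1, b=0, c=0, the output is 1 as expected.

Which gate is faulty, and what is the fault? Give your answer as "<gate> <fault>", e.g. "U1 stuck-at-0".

U1 stuck-at-1

Fault-free values for test 1 (a=0, b=0, c=1): U0=0, U1=0, U2=0, U3=0, giving Y=0. Observed 1.
Test 1: faults giving observed 1 are {U0 stuck-at-1, U1 stuck-at-1, U2 stuck-at-1, U3 stuck-at-1}.
Test 2 (a=0, b=0, c=0): fault-free U0=1, U1=1, U2=0, U3=0 → 0; observed 0. Eliminates U2 stuck-at-1, U3 stuck-at-1.
Test 3 (a=1, b=0, c=0): fault-free U0=0, U1=1, U2=1, U3=1 → 1; observed 1. Eliminates U0 stuck-at-1.
Only U1 stuck-at-1 is consistent with every test.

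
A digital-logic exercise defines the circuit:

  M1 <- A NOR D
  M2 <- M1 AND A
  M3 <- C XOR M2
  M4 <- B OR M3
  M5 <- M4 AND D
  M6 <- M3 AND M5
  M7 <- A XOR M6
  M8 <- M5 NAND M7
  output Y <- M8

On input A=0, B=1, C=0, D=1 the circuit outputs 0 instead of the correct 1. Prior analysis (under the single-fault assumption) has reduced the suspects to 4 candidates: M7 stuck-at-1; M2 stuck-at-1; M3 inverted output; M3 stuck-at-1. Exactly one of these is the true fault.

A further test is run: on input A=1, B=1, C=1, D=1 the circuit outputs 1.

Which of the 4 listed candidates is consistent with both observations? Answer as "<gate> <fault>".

M3 stuck-at-1

Evaluate each candidate on input A=1, B=1, C=1, D=1:
  M7 stuck-at-1: M1=0, M2=0, M3=1, M4=1, M5=1, M6=1, M7=1 [stuck-at-1], M8=0 → 0 — eliminated
  M2 stuck-at-1: M1=0, M2=1 [stuck-at-1], M3=0, M4=1, M5=1, M6=0, M7=1, M8=0 → 0 — eliminated
  M3 inverted output: M1=0, M2=0, M3=0 [inverted output], M4=1, M5=1, M6=0, M7=1, M8=0 → 0 — eliminated
  M3 stuck-at-1: M1=0, M2=0, M3=1 [stuck-at-1], M4=1, M5=1, M6=1, M7=0, M8=1 → 1 — matches
Only M3 stuck-at-1 reproduces the observed 1.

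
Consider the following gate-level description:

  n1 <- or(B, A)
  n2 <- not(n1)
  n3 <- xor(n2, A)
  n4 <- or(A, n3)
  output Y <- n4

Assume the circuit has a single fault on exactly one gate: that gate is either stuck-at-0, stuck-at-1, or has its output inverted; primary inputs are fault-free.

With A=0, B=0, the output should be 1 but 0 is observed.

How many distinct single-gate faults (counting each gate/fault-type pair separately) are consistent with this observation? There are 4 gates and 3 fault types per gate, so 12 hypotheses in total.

Fault-free: n1=0, n2=1, n3=1, n4=1 → 1. Observed 0.
  n1 stuck-at-0: output 1 ✗
  n1 stuck-at-1: output 0 ✓
  n1 inverted output: output 0 ✓
  n2 stuck-at-0: output 0 ✓
  n2 stuck-at-1: output 1 ✗
  n2 inverted output: output 0 ✓
  n3 stuck-at-0: output 0 ✓
  n3 stuck-at-1: output 1 ✗
  n3 inverted output: output 0 ✓
  n4 stuck-at-0: output 0 ✓
  n4 stuck-at-1: output 1 ✗
  n4 inverted output: output 0 ✓
Consistent faults: {n1 stuck-at-1, n1 inverted output, n2 stuck-at-0, n2 inverted output, n3 stuck-at-0, n3 inverted output, n4 stuck-at-0, n4 inverted output} — 8 in all.

8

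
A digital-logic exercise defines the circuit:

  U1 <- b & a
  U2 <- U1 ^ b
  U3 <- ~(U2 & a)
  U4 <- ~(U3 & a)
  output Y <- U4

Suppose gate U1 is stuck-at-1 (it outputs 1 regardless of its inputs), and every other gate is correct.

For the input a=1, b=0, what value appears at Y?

Propagate with U1 forced: U1=1 [stuck-at-1], U2=1, U3=0, U4=1.
So Y = 1. (Without the fault it would be 0.)

1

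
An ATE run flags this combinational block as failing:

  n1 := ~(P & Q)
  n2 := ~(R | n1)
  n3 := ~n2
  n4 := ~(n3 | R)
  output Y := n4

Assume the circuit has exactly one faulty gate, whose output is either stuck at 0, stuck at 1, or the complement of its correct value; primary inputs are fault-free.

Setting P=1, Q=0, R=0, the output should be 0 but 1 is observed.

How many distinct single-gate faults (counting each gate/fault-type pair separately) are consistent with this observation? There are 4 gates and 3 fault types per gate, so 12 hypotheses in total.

8

Fault-free: n1=1, n2=0, n3=1, n4=0 → 0. Observed 1.
  n1 stuck-at-0: output 1 ✓
  n1 stuck-at-1: output 0 ✗
  n1 inverted output: output 1 ✓
  n2 stuck-at-0: output 0 ✗
  n2 stuck-at-1: output 1 ✓
  n2 inverted output: output 1 ✓
  n3 stuck-at-0: output 1 ✓
  n3 stuck-at-1: output 0 ✗
  n3 inverted output: output 1 ✓
  n4 stuck-at-0: output 0 ✗
  n4 stuck-at-1: output 1 ✓
  n4 inverted output: output 1 ✓
Consistent faults: {n1 stuck-at-0, n1 inverted output, n2 stuck-at-1, n2 inverted output, n3 stuck-at-0, n3 inverted output, n4 stuck-at-1, n4 inverted output} — 8 in all.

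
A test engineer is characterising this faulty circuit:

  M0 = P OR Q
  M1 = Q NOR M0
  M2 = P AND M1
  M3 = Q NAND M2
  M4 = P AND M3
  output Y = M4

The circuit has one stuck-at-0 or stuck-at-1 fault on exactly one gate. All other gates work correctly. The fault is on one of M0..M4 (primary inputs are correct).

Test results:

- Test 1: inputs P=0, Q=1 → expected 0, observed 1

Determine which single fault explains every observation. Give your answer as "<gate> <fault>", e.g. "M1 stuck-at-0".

Fault-free values for test 1 (P=0, Q=1): M0=1, M1=0, M2=0, M3=1, M4=0, giving Y=0. Observed 1.
Test 1: faults giving observed 1 are {M4 stuck-at-1}.
Only M4 stuck-at-1 is consistent with every test.

M4 stuck-at-1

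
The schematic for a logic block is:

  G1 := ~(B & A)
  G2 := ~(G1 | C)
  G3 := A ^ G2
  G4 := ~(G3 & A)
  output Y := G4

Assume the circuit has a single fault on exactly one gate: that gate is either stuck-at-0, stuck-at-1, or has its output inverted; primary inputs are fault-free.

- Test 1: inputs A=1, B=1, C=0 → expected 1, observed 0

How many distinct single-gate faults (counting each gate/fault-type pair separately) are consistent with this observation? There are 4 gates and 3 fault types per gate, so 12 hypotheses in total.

Fault-free: G1=0, G2=1, G3=0, G4=1 → 1. Observed 0.
  G1 stuck-at-0: output 1 ✗
  G1 stuck-at-1: output 0 ✓
  G1 inverted output: output 0 ✓
  G2 stuck-at-0: output 0 ✓
  G2 stuck-at-1: output 1 ✗
  G2 inverted output: output 0 ✓
  G3 stuck-at-0: output 1 ✗
  G3 stuck-at-1: output 0 ✓
  G3 inverted output: output 0 ✓
  G4 stuck-at-0: output 0 ✓
  G4 stuck-at-1: output 1 ✗
  G4 inverted output: output 0 ✓
Consistent faults: {G1 stuck-at-1, G1 inverted output, G2 stuck-at-0, G2 inverted output, G3 stuck-at-1, G3 inverted output, G4 stuck-at-0, G4 inverted output} — 8 in all.

8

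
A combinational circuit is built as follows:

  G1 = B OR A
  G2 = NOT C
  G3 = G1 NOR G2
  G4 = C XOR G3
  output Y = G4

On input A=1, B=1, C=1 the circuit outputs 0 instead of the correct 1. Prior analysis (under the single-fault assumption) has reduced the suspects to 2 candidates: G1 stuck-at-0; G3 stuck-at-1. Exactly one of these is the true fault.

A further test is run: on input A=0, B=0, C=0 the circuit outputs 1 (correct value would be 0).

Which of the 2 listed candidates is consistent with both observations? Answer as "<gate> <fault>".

Evaluate each candidate on input A=0, B=0, C=0:
  G1 stuck-at-0: G1=0 [stuck-at-0], G2=1, G3=0, G4=0 → 0 — eliminated
  G3 stuck-at-1: G1=0, G2=1, G3=1 [stuck-at-1], G4=1 → 1 — matches
Only G3 stuck-at-1 reproduces the observed 1.

G3 stuck-at-1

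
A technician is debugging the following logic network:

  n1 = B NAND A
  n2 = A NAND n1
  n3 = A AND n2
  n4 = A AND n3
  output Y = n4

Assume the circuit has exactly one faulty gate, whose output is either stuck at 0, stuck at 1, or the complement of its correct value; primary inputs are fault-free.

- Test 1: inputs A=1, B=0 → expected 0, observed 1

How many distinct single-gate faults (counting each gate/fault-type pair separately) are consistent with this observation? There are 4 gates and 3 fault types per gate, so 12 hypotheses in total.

8

Fault-free: n1=1, n2=0, n3=0, n4=0 → 0. Observed 1.
  n1 stuck-at-0: output 1 ✓
  n1 stuck-at-1: output 0 ✗
  n1 inverted output: output 1 ✓
  n2 stuck-at-0: output 0 ✗
  n2 stuck-at-1: output 1 ✓
  n2 inverted output: output 1 ✓
  n3 stuck-at-0: output 0 ✗
  n3 stuck-at-1: output 1 ✓
  n3 inverted output: output 1 ✓
  n4 stuck-at-0: output 0 ✗
  n4 stuck-at-1: output 1 ✓
  n4 inverted output: output 1 ✓
Consistent faults: {n1 stuck-at-0, n1 inverted output, n2 stuck-at-1, n2 inverted output, n3 stuck-at-1, n3 inverted output, n4 stuck-at-1, n4 inverted output} — 8 in all.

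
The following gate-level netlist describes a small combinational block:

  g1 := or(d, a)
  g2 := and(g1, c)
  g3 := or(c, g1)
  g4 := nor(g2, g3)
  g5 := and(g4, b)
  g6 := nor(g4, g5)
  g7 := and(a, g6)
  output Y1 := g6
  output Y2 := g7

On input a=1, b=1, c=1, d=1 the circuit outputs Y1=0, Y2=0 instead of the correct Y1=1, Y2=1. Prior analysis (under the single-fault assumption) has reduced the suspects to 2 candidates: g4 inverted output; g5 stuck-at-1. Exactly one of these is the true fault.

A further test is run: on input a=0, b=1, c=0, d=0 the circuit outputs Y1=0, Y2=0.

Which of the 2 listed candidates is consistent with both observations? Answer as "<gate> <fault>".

g5 stuck-at-1

Evaluate each candidate on input a=0, b=1, c=0, d=0:
  g4 inverted output: g1=0, g2=0, g3=0, g4=0 [inverted output], g5=0, g6=1, g7=0 → Y1=1, Y2=0 — eliminated
  g5 stuck-at-1: g1=0, g2=0, g3=0, g4=1, g5=1 [stuck-at-1], g6=0, g7=0 → Y1=0, Y2=0 — matches
Only g5 stuck-at-1 reproduces the observed Y1=0, Y2=0.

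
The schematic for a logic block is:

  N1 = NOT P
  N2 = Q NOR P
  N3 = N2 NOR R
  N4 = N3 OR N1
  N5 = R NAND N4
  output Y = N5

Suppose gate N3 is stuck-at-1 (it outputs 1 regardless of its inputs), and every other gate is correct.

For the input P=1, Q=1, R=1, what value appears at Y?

0

Propagate with N3 forced: N1=0, N2=0, N3=1 [stuck-at-1], N4=1, N5=0.
So Y = 0. (Without the fault it would be 1.)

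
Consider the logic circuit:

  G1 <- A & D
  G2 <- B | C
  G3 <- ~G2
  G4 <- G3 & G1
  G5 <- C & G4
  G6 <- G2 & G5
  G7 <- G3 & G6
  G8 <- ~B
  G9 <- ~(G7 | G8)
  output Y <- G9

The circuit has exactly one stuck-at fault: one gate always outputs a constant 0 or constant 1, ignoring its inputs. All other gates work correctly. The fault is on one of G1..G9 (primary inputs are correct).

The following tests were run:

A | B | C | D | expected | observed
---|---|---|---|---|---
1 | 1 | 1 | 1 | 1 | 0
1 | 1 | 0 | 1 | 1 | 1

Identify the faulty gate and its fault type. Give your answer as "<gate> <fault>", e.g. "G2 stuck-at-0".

Fault-free values for test 1 (A=1, B=1, C=1, D=1): G1=1, G2=1, G3=0, G4=0, G5=0, G6=0, G7=0, G8=0, G9=1, giving Y=1. Observed 0.
Test 1: faults giving observed 0 are {G3 stuck-at-1, G7 stuck-at-1, G8 stuck-at-1, G9 stuck-at-0}.
Test 2 (A=1, B=1, C=0, D=1): fault-free G1=1, G2=1, G3=0, G4=0, G5=0, G6=0, G7=0, G8=0, G9=1 → 1; observed 1. Eliminates G7 stuck-at-1, G8 stuck-at-1, G9 stuck-at-0.
Only G3 stuck-at-1 is consistent with every test.

G3 stuck-at-1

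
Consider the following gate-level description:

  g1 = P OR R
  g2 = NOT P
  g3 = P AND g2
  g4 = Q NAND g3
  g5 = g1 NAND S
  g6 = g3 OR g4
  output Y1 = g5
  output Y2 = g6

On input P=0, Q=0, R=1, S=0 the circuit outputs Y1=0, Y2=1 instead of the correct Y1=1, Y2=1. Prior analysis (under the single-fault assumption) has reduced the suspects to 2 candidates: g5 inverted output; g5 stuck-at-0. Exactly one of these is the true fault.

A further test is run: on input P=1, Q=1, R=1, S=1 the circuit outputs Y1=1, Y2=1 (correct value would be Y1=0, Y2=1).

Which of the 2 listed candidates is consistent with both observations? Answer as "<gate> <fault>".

g5 inverted output

Evaluate each candidate on input P=1, Q=1, R=1, S=1:
  g5 inverted output: g1=1, g2=0, g3=0, g4=1, g5=1 [inverted output], g6=1 → Y1=1, Y2=1 — matches
  g5 stuck-at-0: g1=1, g2=0, g3=0, g4=1, g5=0 [stuck-at-0], g6=1 → Y1=0, Y2=1 — eliminated
Only g5 inverted output reproduces the observed Y1=1, Y2=1.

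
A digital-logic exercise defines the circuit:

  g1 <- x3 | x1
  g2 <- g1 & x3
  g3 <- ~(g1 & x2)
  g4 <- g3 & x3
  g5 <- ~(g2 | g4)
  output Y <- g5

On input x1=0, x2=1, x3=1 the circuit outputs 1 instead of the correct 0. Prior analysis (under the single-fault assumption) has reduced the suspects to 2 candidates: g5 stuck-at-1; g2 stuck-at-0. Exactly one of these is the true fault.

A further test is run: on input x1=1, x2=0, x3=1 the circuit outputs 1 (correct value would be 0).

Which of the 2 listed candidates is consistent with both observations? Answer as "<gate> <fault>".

Evaluate each candidate on input x1=1, x2=0, x3=1:
  g5 stuck-at-1: g1=1, g2=1, g3=1, g4=1, g5=1 [stuck-at-1] → 1 — matches
  g2 stuck-at-0: g1=1, g2=0 [stuck-at-0], g3=1, g4=1, g5=0 → 0 — eliminated
Only g5 stuck-at-1 reproduces the observed 1.

g5 stuck-at-1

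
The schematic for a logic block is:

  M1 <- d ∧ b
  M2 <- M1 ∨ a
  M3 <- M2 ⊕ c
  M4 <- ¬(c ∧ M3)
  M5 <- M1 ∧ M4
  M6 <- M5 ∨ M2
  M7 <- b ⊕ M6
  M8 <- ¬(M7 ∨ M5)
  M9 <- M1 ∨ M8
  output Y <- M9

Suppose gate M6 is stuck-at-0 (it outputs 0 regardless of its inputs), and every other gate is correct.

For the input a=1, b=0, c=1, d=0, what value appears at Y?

1

Propagate with M6 forced: M1=0, M2=1, M3=0, M4=1, M5=0, M6=0 [stuck-at-0], M7=0, M8=1, M9=1.
So Y = 1. (Without the fault it would be 0.)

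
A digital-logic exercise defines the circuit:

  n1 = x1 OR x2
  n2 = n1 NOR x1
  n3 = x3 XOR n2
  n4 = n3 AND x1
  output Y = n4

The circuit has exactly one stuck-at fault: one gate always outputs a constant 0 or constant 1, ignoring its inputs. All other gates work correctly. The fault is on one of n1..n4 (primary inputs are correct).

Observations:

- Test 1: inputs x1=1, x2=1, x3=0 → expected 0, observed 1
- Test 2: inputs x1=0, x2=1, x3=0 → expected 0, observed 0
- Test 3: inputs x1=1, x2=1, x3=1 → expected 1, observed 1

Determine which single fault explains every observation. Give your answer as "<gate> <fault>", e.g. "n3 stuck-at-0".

Fault-free values for test 1 (x1=1, x2=1, x3=0): n1=1, n2=0, n3=0, n4=0, giving Y=0. Observed 1.
Test 1: faults giving observed 1 are {n2 stuck-at-1, n3 stuck-at-1, n4 stuck-at-1}.
Test 2 (x1=0, x2=1, x3=0): fault-free n1=1, n2=0, n3=0, n4=0 → 0; observed 0. Eliminates n4 stuck-at-1.
Test 3 (x1=1, x2=1, x3=1): fault-free n1=1, n2=0, n3=1, n4=1 → 1; observed 1. Eliminates n2 stuck-at-1.
Only n3 stuck-at-1 is consistent with every test.

n3 stuck-at-1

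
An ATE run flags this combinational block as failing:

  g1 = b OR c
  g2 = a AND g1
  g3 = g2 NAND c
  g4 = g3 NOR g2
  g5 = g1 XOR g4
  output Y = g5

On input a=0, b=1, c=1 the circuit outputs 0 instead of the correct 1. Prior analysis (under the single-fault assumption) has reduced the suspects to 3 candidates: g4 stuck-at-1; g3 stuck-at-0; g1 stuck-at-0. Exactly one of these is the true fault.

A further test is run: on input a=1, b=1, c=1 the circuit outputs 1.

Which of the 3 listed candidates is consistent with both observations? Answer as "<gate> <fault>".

Evaluate each candidate on input a=1, b=1, c=1:
  g4 stuck-at-1: g1=1, g2=1, g3=0, g4=1 [stuck-at-1], g5=0 → 0 — eliminated
  g3 stuck-at-0: g1=1, g2=1, g3=0 [stuck-at-0], g4=0, g5=1 → 1 — matches
  g1 stuck-at-0: g1=0 [stuck-at-0], g2=0, g3=1, g4=0, g5=0 → 0 — eliminated
Only g3 stuck-at-0 reproduces the observed 1.

g3 stuck-at-0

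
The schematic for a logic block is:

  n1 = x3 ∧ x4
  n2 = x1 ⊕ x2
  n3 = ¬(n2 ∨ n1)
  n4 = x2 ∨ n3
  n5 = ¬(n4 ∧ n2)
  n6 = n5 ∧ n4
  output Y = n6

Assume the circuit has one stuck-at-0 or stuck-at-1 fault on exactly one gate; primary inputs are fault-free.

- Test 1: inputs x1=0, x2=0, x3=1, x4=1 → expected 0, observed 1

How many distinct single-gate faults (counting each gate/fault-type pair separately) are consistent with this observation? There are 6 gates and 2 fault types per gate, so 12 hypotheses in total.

Fault-free: n1=1, n2=0, n3=0, n4=0, n5=1, n6=0 → 0. Observed 1.
  n1 stuck-at-0: output 1 ✓
  n1 stuck-at-1: output 0 ✗
  n2 stuck-at-0: output 0 ✗
  n2 stuck-at-1: output 0 ✗
  n3 stuck-at-0: output 0 ✗
  n3 stuck-at-1: output 1 ✓
  n4 stuck-at-0: output 0 ✗
  n4 stuck-at-1: output 1 ✓
  n5 stuck-at-0: output 0 ✗
  n5 stuck-at-1: output 0 ✗
  n6 stuck-at-0: output 0 ✗
  n6 stuck-at-1: output 1 ✓
Consistent faults: {n1 stuck-at-0, n3 stuck-at-1, n4 stuck-at-1, n6 stuck-at-1} — 4 in all.

4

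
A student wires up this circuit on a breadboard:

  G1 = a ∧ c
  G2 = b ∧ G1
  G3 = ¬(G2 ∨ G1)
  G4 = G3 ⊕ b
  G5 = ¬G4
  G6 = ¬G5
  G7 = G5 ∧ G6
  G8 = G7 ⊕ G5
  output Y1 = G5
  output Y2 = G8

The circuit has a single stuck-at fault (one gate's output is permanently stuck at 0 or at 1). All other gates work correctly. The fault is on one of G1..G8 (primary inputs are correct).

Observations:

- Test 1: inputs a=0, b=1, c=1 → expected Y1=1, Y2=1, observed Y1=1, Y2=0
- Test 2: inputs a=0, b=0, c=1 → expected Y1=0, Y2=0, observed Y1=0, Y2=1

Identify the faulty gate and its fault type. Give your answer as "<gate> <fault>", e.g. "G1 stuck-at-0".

Fault-free values for test 1 (a=0, b=1, c=1): G1=0, G2=0, G3=1, G4=0, G5=1, G6=0, G7=0, G8=1, giving Y1=1, Y2=1. Observed Y1=1, Y2=0.
Test 1: faults giving observed Y1=1, Y2=0 are {G6 stuck-at-1, G7 stuck-at-1, G8 stuck-at-0}.
Test 2 (a=0, b=0, c=1): fault-free G1=0, G2=0, G3=1, G4=1, G5=0, G6=1, G7=0, G8=0 → Y1=0, Y2=0; observed Y1=0, Y2=1. Eliminates G6 stuck-at-1, G8 stuck-at-0.
Only G7 stuck-at-1 is consistent with every test.

G7 stuck-at-1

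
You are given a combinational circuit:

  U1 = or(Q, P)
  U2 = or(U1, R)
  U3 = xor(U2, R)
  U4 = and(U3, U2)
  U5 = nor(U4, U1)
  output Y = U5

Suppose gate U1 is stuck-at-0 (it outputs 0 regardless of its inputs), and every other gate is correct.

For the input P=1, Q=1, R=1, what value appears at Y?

1

Propagate with U1 forced: U1=0 [stuck-at-0], U2=1, U3=0, U4=0, U5=1.
So Y = 1. (Without the fault it would be 0.)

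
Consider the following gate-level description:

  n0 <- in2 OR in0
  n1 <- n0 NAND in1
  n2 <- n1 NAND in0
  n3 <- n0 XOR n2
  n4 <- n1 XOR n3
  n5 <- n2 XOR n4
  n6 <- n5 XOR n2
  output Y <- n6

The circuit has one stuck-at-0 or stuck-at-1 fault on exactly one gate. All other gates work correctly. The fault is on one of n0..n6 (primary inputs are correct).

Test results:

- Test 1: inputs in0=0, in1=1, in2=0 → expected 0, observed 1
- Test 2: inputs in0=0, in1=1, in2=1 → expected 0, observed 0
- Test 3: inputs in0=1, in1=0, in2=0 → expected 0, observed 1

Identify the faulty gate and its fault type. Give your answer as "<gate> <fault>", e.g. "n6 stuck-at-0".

n3 stuck-at-0

Fault-free values for test 1 (in0=0, in1=1, in2=0): n0=0, n1=1, n2=1, n3=1, n4=0, n5=1, n6=0, giving Y=0. Observed 1.
Test 1: faults giving observed 1 are {n1 stuck-at-0, n2 stuck-at-0, n3 stuck-at-0, n4 stuck-at-1, n5 stuck-at-0, n6 stuck-at-1}.
Test 2 (in0=0, in1=1, in2=1): fault-free n0=1, n1=0, n2=1, n3=0, n4=0, n5=1, n6=0 → 0; observed 0. Eliminates n2 stuck-at-0, n4 stuck-at-1, n5 stuck-at-0, n6 stuck-at-1.
Test 3 (in0=1, in1=0, in2=0): fault-free n0=1, n1=1, n2=0, n3=1, n4=0, n5=0, n6=0 → 0; observed 1. Eliminates n1 stuck-at-0.
Only n3 stuck-at-0 is consistent with every test.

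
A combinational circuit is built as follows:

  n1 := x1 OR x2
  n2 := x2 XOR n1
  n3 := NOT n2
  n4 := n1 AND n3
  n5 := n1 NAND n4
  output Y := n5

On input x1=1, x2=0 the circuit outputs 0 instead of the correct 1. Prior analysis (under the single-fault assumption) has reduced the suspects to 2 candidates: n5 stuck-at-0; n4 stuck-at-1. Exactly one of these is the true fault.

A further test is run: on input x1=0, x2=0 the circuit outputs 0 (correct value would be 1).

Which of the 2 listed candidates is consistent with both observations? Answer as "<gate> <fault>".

n5 stuck-at-0

Evaluate each candidate on input x1=0, x2=0:
  n5 stuck-at-0: n1=0, n2=0, n3=1, n4=0, n5=0 [stuck-at-0] → 0 — matches
  n4 stuck-at-1: n1=0, n2=0, n3=1, n4=1 [stuck-at-1], n5=1 → 1 — eliminated
Only n5 stuck-at-0 reproduces the observed 0.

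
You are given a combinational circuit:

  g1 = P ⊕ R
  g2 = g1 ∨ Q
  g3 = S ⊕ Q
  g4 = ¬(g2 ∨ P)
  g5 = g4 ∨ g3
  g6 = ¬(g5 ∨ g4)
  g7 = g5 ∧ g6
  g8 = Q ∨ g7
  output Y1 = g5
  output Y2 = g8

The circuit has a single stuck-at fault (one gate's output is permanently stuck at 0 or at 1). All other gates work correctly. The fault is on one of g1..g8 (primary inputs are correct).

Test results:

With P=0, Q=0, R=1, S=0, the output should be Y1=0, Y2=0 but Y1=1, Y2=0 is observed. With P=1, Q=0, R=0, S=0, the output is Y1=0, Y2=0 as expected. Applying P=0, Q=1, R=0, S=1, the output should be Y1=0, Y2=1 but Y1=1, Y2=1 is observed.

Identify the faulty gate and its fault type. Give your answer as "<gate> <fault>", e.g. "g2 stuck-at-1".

Fault-free values for test 1 (P=0, Q=0, R=1, S=0): g1=1, g2=1, g3=0, g4=0, g5=0, g6=1, g7=0, g8=0, giving Y1=0, Y2=0. Observed Y1=1, Y2=0.
Test 1: faults giving observed Y1=1, Y2=0 are {g1 stuck-at-0, g2 stuck-at-0, g3 stuck-at-1, g4 stuck-at-1, g5 stuck-at-1}.
Test 2 (P=1, Q=0, R=0, S=0): fault-free g1=1, g2=1, g3=0, g4=0, g5=0, g6=1, g7=0, g8=0 → Y1=0, Y2=0; observed Y1=0, Y2=0. Eliminates g3 stuck-at-1, g4 stuck-at-1, g5 stuck-at-1.
Test 3 (P=0, Q=1, R=0, S=1): fault-free g1=0, g2=1, g3=0, g4=0, g5=0, g6=1, g7=0, g8=1 → Y1=0, Y2=1; observed Y1=1, Y2=1. Eliminates g1 stuck-at-0.
Only g2 stuck-at-0 is consistent with every test.

g2 stuck-at-0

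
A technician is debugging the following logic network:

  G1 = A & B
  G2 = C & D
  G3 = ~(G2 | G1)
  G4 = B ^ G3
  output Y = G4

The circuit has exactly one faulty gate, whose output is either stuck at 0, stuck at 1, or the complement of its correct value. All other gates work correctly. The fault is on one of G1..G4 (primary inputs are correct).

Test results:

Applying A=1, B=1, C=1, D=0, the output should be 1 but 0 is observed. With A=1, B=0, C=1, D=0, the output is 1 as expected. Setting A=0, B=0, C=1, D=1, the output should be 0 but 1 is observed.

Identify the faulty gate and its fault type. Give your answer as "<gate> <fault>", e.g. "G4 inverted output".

G3 stuck-at-1

Fault-free values for test 1 (A=1, B=1, C=1, D=0): G1=1, G2=0, G3=0, G4=1, giving Y=1. Observed 0.
Test 1: faults giving observed 0 are {G1 stuck-at-0, G1 inverted output, G3 stuck-at-1, G3 inverted output, G4 stuck-at-0, G4 inverted output}.
Test 2 (A=1, B=0, C=1, D=0): fault-free G1=0, G2=0, G3=1, G4=1 → 1; observed 1. Eliminates G1 inverted output, G3 inverted output, G4 stuck-at-0, G4 inverted output.
Test 3 (A=0, B=0, C=1, D=1): fault-free G1=0, G2=1, G3=0, G4=0 → 0; observed 1. Eliminates G1 stuck-at-0.
Only G3 stuck-at-1 is consistent with every test.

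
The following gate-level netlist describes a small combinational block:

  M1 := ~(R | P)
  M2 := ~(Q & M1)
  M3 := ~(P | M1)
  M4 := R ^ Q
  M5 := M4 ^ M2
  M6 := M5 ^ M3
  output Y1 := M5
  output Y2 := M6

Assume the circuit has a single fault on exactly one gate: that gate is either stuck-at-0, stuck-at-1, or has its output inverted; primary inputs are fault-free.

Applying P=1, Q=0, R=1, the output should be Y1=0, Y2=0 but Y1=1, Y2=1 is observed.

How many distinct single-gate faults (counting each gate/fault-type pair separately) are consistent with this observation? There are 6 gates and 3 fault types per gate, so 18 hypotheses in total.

6

Fault-free: M1=0, M2=1, M3=0, M4=1, M5=0, M6=0 → Y1=0, Y2=0. Observed Y1=1, Y2=1.
  M1: none of the 3 fault types match ✗
  M2: stuck-at-0, inverted output ✓; others ✗
  M3: none of the 3 fault types match ✗
  M4: stuck-at-0, inverted output ✓; others ✗
  M5: stuck-at-1, inverted output ✓; others ✗
  M6: none of the 3 fault types match ✗
Consistent faults: {M2 stuck-at-0, M2 inverted output, M4 stuck-at-0, M4 inverted output, M5 stuck-at-1, M5 inverted output} — 6 in all.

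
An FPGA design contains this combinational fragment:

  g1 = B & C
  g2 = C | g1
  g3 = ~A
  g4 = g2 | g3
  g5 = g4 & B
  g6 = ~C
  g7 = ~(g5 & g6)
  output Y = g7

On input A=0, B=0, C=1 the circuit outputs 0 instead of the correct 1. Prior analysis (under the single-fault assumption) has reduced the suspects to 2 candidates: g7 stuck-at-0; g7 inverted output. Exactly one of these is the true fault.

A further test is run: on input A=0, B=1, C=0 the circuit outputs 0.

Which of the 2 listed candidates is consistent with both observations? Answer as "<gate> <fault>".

g7 stuck-at-0

Evaluate each candidate on input A=0, B=1, C=0:
  g7 stuck-at-0: g1=0, g2=0, g3=1, g4=1, g5=1, g6=1, g7=0 [stuck-at-0] → 0 — matches
  g7 inverted output: g1=0, g2=0, g3=1, g4=1, g5=1, g6=1, g7=1 [inverted output] → 1 — eliminated
Only g7 stuck-at-0 reproduces the observed 0.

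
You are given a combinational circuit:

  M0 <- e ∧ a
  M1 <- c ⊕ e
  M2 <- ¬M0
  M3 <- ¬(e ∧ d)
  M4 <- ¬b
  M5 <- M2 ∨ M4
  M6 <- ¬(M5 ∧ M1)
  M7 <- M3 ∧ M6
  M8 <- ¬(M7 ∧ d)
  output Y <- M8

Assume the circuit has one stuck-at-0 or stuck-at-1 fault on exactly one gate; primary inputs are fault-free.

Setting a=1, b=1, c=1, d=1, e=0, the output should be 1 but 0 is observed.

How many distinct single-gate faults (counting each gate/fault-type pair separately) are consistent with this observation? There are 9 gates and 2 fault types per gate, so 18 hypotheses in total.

7

Fault-free: M0=0, M1=1, M2=1, M3=1, M4=0, M5=1, M6=0, M7=0, M8=1 → 1. Observed 0.
  M0: stuck-at-1 ✓; others ✗
  M1: stuck-at-0 ✓; others ✗
  M2: stuck-at-0 ✓; others ✗
  M3: none of the 2 fault types match ✗
  M4: none of the 2 fault types match ✗
  M5: stuck-at-0 ✓; others ✗
  M6: stuck-at-1 ✓; others ✗
  M7: stuck-at-1 ✓; others ✗
  M8: stuck-at-0 ✓; others ✗
Consistent faults: {M0 stuck-at-1, M1 stuck-at-0, M2 stuck-at-0, M5 stuck-at-0, M6 stuck-at-1, M7 stuck-at-1, M8 stuck-at-0} — 7 in all.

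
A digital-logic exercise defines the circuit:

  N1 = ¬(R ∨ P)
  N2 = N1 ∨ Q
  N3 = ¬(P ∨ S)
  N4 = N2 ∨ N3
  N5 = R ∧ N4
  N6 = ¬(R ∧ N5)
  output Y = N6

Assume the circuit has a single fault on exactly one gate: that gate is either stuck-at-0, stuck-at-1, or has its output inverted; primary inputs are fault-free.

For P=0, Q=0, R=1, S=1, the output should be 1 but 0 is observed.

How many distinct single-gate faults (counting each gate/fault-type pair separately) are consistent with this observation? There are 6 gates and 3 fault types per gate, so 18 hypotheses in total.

12

Fault-free: N1=0, N2=0, N3=0, N4=0, N5=0, N6=1 → 1. Observed 0.
  N1: stuck-at-1, inverted output ✓; others ✗
  N2: stuck-at-1, inverted output ✓; others ✗
  N3: stuck-at-1, inverted output ✓; others ✗
  N4: stuck-at-1, inverted output ✓; others ✗
  N5: stuck-at-1, inverted output ✓; others ✗
  N6: stuck-at-0, inverted output ✓; others ✗
Consistent faults: {N1 stuck-at-1, N1 inverted output, N2 stuck-at-1, N2 inverted output, N3 stuck-at-1, N3 inverted output, N4 stuck-at-1, N4 inverted output, N5 stuck-at-1, N5 inverted output, N6 stuck-at-0, N6 inverted output} — 12 in all.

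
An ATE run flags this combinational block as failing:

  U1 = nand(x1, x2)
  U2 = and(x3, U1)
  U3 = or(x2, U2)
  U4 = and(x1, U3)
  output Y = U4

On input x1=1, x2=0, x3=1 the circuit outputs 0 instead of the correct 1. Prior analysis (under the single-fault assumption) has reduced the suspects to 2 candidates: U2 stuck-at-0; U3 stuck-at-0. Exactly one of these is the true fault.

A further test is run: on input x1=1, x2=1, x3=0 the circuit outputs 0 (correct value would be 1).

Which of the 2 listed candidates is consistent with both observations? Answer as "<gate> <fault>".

Evaluate each candidate on input x1=1, x2=1, x3=0:
  U2 stuck-at-0: U1=0, U2=0 [stuck-at-0], U3=1, U4=1 → 1 — eliminated
  U3 stuck-at-0: U1=0, U2=0, U3=0 [stuck-at-0], U4=0 → 0 — matches
Only U3 stuck-at-0 reproduces the observed 0.

U3 stuck-at-0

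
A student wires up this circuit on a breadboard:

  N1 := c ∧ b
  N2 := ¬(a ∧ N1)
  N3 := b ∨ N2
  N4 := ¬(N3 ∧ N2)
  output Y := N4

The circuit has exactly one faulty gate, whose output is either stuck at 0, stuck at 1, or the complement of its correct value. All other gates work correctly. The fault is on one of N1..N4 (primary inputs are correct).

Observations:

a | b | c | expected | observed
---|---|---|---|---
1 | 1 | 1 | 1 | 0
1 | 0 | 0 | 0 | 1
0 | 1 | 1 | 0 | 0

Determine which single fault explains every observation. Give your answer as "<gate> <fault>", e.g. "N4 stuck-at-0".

Fault-free values for test 1 (a=1, b=1, c=1): N1=1, N2=0, N3=1, N4=1, giving Y=1. Observed 0.
Test 1: faults giving observed 0 are {N1 stuck-at-0, N1 inverted output, N2 stuck-at-1, N2 inverted output, N4 stuck-at-0, N4 inverted output}.
Test 2 (a=1, b=0, c=0): fault-free N1=0, N2=1, N3=1, N4=0 → 0; observed 1. Eliminates N1 stuck-at-0, N2 stuck-at-1, N4 stuck-at-0.
Test 3 (a=0, b=1, c=1): fault-free N1=1, N2=1, N3=1, N4=0 → 0; observed 0. Eliminates N2 inverted output, N4 inverted output.
Only N1 inverted output is consistent with every test.

N1 inverted output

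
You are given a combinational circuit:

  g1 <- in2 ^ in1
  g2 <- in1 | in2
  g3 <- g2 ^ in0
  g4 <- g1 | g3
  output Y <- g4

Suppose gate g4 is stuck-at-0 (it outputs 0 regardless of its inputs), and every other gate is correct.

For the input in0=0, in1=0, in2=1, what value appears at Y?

Propagate with g4 forced: g1=1, g2=1, g3=1, g4=0 [stuck-at-0].
So Y = 0. (Without the fault it would be 1.)

0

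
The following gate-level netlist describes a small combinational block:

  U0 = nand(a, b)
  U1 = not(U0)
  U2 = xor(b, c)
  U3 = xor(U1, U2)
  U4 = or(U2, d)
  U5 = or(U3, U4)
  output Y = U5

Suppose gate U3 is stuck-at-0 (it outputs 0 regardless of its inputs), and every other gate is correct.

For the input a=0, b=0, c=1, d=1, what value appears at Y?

1

Propagate with U3 forced: U0=1, U1=0, U2=1, U3=0 [stuck-at-0], U4=1, U5=1.
So Y = 1. (Same as the fault-free value — the fault is masked on this input.)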